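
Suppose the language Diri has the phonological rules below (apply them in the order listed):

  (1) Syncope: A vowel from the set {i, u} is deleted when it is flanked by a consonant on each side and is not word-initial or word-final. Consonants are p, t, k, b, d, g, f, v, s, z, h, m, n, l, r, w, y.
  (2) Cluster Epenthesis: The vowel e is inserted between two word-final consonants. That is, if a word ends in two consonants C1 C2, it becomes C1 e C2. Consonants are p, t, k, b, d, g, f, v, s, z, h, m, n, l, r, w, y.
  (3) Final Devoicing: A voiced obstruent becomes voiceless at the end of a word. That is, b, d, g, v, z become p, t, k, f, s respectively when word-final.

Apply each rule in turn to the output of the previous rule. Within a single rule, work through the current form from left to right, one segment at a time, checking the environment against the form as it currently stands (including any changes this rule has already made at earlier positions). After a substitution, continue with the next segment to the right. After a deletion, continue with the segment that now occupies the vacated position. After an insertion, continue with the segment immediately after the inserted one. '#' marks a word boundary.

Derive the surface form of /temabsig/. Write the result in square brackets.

(1) Syncope: [temabsig] → [temabsg]
(2) Cluster Epenthesis: [temabsg] → [temabseg]
(3) Final Devoicing: [temabseg] → [temabsek]

[temabsek]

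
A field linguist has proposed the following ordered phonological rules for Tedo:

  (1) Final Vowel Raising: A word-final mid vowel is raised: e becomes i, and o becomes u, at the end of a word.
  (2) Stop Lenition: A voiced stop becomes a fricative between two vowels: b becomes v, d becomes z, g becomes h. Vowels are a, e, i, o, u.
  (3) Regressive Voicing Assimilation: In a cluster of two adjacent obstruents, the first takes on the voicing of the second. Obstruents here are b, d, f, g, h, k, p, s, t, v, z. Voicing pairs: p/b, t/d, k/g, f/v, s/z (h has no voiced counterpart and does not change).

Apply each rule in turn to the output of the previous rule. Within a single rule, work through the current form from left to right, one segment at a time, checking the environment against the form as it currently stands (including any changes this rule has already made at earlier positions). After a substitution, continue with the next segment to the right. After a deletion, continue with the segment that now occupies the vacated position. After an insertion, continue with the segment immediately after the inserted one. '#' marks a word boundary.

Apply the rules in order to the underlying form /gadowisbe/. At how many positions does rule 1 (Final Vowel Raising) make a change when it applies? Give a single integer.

(1) Final Vowel Raising: [gadowisbe] → [gadowisbi]
(2) Stop Lenition: [gadowisbi] → [gazowisbi]
(3) Regressive Voicing Assimilation: [gazowisbi] → [gazowizbi]
Rule 1 changed 1 position(s).

1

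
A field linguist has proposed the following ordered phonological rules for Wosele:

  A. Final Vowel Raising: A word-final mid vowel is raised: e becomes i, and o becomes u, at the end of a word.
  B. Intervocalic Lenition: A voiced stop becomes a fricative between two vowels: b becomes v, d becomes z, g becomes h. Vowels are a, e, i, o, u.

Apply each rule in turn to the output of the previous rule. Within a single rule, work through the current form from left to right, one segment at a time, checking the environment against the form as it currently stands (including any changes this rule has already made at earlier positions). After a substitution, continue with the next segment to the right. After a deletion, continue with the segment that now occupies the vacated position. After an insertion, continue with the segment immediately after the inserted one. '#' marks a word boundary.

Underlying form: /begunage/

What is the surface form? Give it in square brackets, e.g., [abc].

A Final Vowel Raising: [begunage] → [begunagi]
B Intervocalic Lenition: [begunagi] → [behunahi]

[behunahi]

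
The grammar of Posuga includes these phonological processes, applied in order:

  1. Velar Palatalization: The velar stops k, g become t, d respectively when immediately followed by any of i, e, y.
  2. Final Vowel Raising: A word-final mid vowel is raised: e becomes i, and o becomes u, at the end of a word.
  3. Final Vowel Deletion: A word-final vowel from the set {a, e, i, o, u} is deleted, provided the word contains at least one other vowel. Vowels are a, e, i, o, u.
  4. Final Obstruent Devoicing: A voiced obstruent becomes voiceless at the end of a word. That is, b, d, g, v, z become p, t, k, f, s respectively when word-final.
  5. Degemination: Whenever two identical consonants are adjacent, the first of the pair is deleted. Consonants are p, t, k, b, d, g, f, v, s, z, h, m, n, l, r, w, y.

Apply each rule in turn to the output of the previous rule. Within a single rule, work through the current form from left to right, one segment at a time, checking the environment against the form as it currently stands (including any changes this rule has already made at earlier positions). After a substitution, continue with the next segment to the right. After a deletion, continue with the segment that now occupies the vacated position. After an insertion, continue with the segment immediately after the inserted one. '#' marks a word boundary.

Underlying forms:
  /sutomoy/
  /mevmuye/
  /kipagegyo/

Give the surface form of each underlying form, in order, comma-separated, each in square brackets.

[sutomoy], [mevmuy], [tipadedy]

/sutomoy/:
  1 Velar Palatalization: no change — [sutomoy]
  2 Final Vowel Raising: no change — [sutomoy]
  3 Final Vowel Deletion: no change — [sutomoy]
  4 Final Obstruent Devoicing: no change — [sutomoy]
  5 Degemination: no change — [sutomoy]
/mevmuye/:
  1 Velar Palatalization: no change — [mevmuye]
  2 Final Vowel Raising: [mevmuye] → [mevmuyi]
  3 Final Vowel Deletion: [mevmuyi] → [mevmuy]
  4 Final Obstruent Devoicing: no change — [mevmuy]
  5 Degemination: no change — [mevmuy]
/kipagegyo/:
  1 Velar Palatalization: [kipagegyo] → [tipadedyo]
  2 Final Vowel Raising: [tipadedyo] → [tipadedyu]
  3 Final Vowel Deletion: [tipadedyu] → [tipadedy]
  4 Final Obstruent Devoicing: no change — [tipadedy]
  5 Degemination: no change — [tipadedy]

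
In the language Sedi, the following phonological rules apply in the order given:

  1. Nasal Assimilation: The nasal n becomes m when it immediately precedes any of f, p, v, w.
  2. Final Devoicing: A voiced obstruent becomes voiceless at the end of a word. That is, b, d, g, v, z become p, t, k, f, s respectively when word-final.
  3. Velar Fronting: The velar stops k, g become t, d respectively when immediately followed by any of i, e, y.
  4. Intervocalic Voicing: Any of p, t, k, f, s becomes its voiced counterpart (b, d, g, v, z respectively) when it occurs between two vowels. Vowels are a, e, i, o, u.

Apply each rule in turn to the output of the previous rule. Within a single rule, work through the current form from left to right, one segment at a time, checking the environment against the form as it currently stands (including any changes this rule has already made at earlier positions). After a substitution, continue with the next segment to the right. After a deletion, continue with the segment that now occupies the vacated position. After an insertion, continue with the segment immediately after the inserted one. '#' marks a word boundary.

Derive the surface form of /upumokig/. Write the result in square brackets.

[ubumodik]

1 Nasal Assimilation: no change — [upumokig]
2 Final Devoicing: [upumokig] → [upumokik]
3 Velar Fronting: [upumokik] → [upumotik]
4 Intervocalic Voicing: [upumotik] → [ubumodik]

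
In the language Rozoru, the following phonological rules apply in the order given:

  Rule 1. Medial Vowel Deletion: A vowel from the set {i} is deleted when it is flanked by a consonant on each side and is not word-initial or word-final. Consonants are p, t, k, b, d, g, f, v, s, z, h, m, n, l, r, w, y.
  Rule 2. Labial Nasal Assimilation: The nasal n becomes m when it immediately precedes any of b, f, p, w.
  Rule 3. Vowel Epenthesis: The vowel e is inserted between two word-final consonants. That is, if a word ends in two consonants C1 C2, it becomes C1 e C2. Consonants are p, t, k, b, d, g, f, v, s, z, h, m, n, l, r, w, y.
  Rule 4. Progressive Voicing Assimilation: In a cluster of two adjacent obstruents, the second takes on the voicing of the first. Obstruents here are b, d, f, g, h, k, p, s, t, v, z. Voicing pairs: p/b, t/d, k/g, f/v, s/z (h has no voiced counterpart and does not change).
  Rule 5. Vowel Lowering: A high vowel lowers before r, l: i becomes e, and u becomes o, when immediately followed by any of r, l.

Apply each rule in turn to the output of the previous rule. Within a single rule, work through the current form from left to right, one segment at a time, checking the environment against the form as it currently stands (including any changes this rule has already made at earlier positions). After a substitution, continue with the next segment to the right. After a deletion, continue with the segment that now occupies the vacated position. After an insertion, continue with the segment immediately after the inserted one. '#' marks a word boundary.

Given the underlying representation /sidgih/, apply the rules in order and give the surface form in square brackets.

Rule 1 Medial Vowel Deletion: [sidgih] → [sdgh]
Rule 2 Labial Nasal Assimilation: no change — [sdgh]
Rule 3 Vowel Epenthesis: [sdgh] → [sdgeh]
Rule 4 Progressive Voicing Assimilation: [sdgeh] → [stkeh]
Rule 5 Vowel Lowering: no change — [stkeh]

[stkeh]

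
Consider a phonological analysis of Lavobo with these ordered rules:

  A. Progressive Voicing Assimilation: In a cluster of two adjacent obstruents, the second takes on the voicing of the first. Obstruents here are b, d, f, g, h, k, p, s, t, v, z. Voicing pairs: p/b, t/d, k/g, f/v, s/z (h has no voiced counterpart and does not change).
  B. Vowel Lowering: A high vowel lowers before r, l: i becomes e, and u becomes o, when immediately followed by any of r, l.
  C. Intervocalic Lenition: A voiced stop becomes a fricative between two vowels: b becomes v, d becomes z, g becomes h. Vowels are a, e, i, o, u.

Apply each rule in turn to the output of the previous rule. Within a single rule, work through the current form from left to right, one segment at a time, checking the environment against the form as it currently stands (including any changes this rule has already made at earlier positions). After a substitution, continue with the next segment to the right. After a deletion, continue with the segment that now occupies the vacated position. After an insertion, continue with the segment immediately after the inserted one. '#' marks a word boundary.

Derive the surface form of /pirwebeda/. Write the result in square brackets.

[perweveza]

A Progressive Voicing Assimilation: no change — [pirwebeda]
B Vowel Lowering: [pirwebeda] → [perwebeda]
C Intervocalic Lenition: [perwebeda] → [perweveza]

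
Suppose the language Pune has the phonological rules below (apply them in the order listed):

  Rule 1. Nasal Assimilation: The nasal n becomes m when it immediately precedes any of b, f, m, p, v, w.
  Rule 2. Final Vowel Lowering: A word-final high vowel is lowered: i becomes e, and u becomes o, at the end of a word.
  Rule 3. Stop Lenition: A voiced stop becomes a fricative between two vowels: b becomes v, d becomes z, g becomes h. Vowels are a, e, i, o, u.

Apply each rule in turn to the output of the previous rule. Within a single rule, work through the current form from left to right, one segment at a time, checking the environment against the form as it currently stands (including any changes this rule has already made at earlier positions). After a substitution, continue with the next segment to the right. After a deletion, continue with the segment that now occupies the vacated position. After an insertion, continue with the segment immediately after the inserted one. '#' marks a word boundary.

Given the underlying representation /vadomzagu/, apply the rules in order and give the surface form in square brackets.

Rule 1 Nasal Assimilation: no change — [vadomzagu]
Rule 2 Final Vowel Lowering: [vadomzagu] → [vadomzago]
Rule 3 Stop Lenition: [vadomzago] → [vazomzaho]

[vazomzaho]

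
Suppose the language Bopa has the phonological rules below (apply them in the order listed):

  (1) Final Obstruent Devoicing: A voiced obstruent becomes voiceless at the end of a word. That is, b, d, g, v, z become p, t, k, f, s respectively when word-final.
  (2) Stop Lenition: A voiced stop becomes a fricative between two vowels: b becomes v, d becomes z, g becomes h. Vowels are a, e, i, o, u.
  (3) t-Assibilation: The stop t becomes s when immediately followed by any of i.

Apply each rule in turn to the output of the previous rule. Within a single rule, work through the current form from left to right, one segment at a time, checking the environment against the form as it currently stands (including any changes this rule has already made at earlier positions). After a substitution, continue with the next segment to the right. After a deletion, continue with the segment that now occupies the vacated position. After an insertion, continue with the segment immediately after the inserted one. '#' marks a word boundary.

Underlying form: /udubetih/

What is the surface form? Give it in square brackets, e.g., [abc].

(1) Final Obstruent Devoicing: no change — [udubetih]
(2) Stop Lenition: [udubetih] → [uzuvetih]
(3) t-Assibilation: [uzuvetih] → [uzuvesih]

[uzuvesih]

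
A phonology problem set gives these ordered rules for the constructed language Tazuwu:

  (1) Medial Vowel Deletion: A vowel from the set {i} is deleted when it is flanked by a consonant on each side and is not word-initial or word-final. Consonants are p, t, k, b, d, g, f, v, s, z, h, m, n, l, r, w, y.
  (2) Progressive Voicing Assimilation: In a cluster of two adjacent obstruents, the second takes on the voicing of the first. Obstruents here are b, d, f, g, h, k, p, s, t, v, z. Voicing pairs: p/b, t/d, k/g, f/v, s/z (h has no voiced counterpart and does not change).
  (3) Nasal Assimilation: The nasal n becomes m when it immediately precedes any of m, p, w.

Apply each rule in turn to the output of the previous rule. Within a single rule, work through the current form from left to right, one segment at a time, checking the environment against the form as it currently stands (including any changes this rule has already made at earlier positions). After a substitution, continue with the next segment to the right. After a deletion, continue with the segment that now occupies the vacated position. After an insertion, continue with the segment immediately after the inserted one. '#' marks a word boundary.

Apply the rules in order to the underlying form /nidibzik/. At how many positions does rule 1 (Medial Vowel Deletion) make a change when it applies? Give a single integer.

(1) Medial Vowel Deletion: [nidibzik] → [ndbzk]
(2) Progressive Voicing Assimilation: [ndbzk] → [ndbzg]
(3) Nasal Assimilation: no change — [ndbzg]
Rule 1 changed 3 position(s).

3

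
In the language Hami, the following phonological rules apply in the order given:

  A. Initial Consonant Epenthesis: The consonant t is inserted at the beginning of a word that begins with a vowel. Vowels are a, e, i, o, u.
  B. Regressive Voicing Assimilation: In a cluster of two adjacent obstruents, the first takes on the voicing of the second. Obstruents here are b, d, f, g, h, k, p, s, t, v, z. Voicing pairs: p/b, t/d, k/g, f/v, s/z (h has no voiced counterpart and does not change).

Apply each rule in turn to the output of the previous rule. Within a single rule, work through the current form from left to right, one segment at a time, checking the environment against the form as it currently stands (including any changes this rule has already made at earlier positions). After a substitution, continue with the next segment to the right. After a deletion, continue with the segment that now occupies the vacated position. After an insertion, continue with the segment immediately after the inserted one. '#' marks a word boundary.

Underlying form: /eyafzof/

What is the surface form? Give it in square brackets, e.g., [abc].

A Initial Consonant Epenthesis: [eyafzof] → [teyafzof]
B Regressive Voicing Assimilation: [teyafzof] → [teyavzof]

[teyavzof]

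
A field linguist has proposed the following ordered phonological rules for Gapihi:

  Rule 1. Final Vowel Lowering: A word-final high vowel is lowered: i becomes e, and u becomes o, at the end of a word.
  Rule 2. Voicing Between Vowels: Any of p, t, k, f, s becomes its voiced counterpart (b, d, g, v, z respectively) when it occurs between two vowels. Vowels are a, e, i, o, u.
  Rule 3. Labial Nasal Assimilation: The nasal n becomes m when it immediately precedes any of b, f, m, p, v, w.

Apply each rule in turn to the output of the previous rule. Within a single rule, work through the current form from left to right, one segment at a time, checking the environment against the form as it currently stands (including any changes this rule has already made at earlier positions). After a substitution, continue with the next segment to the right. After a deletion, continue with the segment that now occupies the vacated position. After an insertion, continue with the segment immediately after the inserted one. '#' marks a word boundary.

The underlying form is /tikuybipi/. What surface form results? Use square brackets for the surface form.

Rule 1 Final Vowel Lowering: [tikuybipi] → [tikuybipe]
Rule 2 Voicing Between Vowels: [tikuybipe] → [tiguybibe]
Rule 3 Labial Nasal Assimilation: no change — [tiguybibe]

[tiguybibe]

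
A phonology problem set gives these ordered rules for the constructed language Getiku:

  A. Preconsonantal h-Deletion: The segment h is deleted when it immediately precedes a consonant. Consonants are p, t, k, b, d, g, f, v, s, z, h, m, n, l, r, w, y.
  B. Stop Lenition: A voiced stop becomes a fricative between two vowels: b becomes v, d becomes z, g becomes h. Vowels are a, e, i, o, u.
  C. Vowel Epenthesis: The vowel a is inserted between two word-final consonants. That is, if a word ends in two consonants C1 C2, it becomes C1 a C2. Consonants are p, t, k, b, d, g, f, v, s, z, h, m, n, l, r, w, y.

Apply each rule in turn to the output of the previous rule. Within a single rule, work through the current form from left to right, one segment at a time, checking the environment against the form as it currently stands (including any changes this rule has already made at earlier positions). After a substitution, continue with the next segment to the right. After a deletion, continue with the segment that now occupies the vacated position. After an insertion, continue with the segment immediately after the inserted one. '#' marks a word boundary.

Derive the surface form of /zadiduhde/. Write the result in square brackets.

A Preconsonantal h-Deletion: [zadiduhde] → [zadidude]
B Stop Lenition: [zadidude] → [zazizuze]
C Vowel Epenthesis: no change — [zazizuze]

[zazizuze]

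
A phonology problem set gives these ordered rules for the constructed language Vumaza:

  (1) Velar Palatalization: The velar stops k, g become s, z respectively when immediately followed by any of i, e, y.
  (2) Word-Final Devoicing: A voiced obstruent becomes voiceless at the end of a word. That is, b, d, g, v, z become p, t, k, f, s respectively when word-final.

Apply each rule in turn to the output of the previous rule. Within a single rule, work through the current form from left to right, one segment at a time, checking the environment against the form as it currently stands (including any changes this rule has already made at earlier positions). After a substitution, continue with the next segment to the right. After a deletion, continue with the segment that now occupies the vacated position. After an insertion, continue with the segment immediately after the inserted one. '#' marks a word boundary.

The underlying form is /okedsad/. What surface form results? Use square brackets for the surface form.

[osedsat]

(1) Velar Palatalization: [okedsad] → [osedsad]
(2) Word-Final Devoicing: [osedsad] → [osedsat]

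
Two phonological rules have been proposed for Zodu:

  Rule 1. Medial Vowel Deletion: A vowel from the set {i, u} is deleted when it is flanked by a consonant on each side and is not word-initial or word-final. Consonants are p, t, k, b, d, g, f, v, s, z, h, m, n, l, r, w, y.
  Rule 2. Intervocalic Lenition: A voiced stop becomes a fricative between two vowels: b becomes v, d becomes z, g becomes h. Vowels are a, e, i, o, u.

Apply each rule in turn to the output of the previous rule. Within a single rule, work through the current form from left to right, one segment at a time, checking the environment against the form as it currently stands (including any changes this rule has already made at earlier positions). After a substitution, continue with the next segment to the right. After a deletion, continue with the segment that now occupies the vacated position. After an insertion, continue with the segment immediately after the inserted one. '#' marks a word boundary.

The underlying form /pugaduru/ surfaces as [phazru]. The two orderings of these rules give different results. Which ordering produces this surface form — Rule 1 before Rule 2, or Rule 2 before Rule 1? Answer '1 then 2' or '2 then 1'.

Order 1 then 2:
  1 Medial Vowel Deletion: [pugaduru] → [pgadru]
  2 Intervocalic Lenition: no change — [pgadru]
  result: [pgadru]
Order 2 then 1:
  2 Intervocalic Lenition: [pugaduru] → [puhazuru]
  1 Medial Vowel Deletion: [puhazuru] → [phazru]
  result: [phazru]

2 then 1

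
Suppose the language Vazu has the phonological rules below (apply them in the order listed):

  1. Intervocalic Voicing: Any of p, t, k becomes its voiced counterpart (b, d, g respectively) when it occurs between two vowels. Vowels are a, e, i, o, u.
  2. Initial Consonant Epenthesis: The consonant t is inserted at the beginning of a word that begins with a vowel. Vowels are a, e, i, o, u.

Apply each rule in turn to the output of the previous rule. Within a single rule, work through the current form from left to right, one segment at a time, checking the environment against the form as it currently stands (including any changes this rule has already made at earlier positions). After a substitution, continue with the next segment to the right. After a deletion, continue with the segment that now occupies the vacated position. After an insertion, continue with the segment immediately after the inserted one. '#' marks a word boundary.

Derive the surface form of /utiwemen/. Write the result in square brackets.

[tudiwemen]

1 Intervocalic Voicing: [utiwemen] → [udiwemen]
2 Initial Consonant Epenthesis: [udiwemen] → [tudiwemen]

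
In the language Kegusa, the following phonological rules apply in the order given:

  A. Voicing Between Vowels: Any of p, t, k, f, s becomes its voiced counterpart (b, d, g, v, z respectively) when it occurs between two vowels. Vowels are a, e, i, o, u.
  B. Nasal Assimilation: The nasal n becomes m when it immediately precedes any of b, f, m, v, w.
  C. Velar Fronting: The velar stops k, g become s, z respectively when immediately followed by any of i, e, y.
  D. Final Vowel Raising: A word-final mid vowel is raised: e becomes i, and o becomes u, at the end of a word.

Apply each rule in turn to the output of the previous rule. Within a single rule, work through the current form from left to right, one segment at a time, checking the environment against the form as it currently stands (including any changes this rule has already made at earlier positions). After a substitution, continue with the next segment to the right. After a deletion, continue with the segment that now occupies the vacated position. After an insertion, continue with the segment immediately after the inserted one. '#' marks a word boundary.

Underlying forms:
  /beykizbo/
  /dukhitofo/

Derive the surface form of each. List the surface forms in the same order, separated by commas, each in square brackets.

/beykizbo/:
  A Voicing Between Vowels: no change — [beykizbo]
  B Nasal Assimilation: no change — [beykizbo]
  C Velar Fronting: [beykizbo] → [beysizbo]
  D Final Vowel Raising: [beysizbo] → [beysizbu]
/dukhitofo/:
  A Voicing Between Vowels: [dukhitofo] → [dukhidovo]
  B Nasal Assimilation: no change — [dukhidovo]
  C Velar Fronting: no change — [dukhidovo]
  D Final Vowel Raising: [dukhidovo] → [dukhidovu]

[beysizbu], [dukhidovu]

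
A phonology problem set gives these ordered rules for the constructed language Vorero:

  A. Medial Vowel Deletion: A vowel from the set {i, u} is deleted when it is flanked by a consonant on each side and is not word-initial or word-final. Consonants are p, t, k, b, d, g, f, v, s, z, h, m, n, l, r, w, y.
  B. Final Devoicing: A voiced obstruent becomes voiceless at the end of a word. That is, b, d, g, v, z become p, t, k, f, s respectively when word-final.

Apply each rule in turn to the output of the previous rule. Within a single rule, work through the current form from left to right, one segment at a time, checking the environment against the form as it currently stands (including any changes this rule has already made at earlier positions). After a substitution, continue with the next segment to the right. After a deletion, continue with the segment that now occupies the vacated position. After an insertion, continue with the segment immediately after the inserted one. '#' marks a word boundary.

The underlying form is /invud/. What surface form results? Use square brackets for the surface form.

A Medial Vowel Deletion: [invud] → [invd]
B Final Devoicing: [invd] → [invt]

[invt]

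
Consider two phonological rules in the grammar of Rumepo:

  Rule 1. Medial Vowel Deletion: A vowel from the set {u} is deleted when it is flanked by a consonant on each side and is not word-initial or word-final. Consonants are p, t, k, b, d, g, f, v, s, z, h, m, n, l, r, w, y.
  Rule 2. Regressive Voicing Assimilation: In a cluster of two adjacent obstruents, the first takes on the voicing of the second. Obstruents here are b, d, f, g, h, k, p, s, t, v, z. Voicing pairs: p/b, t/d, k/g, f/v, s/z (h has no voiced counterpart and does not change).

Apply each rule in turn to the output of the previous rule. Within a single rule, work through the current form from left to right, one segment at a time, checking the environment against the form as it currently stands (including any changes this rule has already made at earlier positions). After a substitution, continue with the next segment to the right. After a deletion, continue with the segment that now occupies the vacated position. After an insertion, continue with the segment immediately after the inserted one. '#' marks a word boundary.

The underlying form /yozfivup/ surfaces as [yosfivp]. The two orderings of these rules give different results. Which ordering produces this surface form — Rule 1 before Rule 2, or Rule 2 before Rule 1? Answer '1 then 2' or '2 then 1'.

2 then 1

Order 1 then 2:
  1 Medial Vowel Deletion: [yozfivup] → [yozfivp]
  2 Regressive Voicing Assimilation: [yozfivp] → [yosfifp]
  result: [yosfifp]
Order 2 then 1:
  2 Regressive Voicing Assimilation: [yozfivup] → [yosfivup]
  1 Medial Vowel Deletion: [yosfivup] → [yosfivp]
  result: [yosfivp]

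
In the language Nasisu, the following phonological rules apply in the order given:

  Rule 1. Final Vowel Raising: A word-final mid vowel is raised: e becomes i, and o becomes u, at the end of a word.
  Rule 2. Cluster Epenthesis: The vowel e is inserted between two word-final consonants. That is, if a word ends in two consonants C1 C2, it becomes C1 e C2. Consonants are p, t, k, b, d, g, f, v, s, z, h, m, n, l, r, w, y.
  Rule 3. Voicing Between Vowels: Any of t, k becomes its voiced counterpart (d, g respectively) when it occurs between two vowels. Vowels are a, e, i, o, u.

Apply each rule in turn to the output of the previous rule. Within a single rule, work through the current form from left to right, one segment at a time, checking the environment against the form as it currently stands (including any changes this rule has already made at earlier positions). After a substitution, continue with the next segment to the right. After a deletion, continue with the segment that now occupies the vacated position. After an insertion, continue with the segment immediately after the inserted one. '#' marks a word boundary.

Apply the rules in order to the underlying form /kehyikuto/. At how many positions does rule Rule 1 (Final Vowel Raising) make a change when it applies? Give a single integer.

Rule 1 Final Vowel Raising: [kehyikuto] → [kehyikutu]
Rule 2 Cluster Epenthesis: no change — [kehyikutu]
Rule 3 Voicing Between Vowels: [kehyikutu] → [kehyigudu]
Rule Rule 1 changed 1 position(s).

1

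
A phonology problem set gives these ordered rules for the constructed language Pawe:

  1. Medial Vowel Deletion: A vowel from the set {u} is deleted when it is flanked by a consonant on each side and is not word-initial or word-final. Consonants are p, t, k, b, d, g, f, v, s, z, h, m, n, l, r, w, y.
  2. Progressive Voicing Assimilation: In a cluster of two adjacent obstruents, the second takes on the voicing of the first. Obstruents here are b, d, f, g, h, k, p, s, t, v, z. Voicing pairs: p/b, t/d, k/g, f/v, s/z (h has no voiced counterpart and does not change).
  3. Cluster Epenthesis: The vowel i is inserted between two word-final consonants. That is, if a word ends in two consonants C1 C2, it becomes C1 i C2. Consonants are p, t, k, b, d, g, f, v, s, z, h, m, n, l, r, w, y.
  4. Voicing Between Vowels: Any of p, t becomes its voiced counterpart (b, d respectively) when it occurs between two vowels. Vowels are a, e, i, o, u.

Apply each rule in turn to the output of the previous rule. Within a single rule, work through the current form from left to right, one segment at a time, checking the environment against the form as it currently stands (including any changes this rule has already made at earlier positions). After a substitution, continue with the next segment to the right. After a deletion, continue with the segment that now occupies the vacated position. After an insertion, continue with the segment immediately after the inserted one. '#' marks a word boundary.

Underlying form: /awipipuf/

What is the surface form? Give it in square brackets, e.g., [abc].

[awibibif]

1 Medial Vowel Deletion: [awipipuf] → [awipipf]
2 Progressive Voicing Assimilation: no change — [awipipf]
3 Cluster Epenthesis: [awipipf] → [awipipif]
4 Voicing Between Vowels: [awipipif] → [awibibif]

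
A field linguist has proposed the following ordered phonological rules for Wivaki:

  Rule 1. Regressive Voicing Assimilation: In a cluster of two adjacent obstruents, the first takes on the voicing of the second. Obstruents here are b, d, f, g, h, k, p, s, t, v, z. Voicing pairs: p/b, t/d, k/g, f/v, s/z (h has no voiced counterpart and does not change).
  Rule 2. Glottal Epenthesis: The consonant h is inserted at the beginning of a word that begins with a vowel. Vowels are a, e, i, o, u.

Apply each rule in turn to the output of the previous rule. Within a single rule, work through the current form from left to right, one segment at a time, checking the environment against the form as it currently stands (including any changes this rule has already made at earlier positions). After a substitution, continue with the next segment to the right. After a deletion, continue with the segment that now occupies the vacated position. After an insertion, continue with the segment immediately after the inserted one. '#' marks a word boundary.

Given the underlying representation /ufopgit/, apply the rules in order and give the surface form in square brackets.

[hufobgit]

Rule 1 Regressive Voicing Assimilation: [ufopgit] → [ufobgit]
Rule 2 Glottal Epenthesis: [ufobgit] → [hufobgit]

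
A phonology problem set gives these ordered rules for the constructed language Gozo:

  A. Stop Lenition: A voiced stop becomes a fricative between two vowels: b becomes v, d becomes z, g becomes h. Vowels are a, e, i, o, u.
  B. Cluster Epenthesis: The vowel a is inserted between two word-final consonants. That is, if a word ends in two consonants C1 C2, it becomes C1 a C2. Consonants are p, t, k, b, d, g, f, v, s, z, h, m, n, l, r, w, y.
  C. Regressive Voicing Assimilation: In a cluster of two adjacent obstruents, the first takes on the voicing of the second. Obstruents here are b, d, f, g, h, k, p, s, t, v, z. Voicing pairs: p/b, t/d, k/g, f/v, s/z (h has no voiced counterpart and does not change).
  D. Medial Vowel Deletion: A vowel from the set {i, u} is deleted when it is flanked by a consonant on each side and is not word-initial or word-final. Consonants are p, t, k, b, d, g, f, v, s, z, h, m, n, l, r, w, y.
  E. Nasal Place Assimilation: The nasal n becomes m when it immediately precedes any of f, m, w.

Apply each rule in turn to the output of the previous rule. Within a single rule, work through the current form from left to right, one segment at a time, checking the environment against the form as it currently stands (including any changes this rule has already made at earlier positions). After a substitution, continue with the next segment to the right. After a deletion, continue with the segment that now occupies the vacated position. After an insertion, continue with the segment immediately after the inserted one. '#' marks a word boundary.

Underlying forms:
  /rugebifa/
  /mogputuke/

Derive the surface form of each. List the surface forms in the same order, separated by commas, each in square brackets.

[rhevfa], [mokptke]

/rugebifa/:
  A Stop Lenition: [rugebifa] → [ruhevifa]
  B Cluster Epenthesis: no change — [ruhevifa]
  C Regressive Voicing Assimilation: no change — [ruhevifa]
  D Medial Vowel Deletion: [ruhevifa] → [rhevfa]
  E Nasal Place Assimilation: no change — [rhevfa]
/mogputuke/:
  A Stop Lenition: no change — [mogputuke]
  B Cluster Epenthesis: no change — [mogputuke]
  C Regressive Voicing Assimilation: [mogputuke] → [mokputuke]
  D Medial Vowel Deletion: [mokputuke] → [mokptke]
  E Nasal Place Assimilation: no change — [mokptke]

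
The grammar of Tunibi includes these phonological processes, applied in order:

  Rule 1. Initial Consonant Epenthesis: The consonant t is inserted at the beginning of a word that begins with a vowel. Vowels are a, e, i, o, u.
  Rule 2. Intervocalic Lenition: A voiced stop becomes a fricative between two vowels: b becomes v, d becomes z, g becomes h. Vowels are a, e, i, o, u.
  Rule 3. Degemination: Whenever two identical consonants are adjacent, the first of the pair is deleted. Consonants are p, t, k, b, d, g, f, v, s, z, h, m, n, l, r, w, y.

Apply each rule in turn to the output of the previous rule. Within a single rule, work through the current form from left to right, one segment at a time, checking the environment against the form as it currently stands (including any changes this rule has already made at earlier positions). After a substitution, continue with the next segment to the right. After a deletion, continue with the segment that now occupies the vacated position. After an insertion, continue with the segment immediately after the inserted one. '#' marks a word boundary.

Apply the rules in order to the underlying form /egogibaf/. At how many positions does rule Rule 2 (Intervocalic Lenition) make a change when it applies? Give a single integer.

Rule 1 Initial Consonant Epenthesis: [egogibaf] → [tegogibaf]
Rule 2 Intervocalic Lenition: [tegogibaf] → [tehohivaf]
Rule 3 Degemination: no change — [tehohivaf]
Rule Rule 2 changed 3 position(s).

3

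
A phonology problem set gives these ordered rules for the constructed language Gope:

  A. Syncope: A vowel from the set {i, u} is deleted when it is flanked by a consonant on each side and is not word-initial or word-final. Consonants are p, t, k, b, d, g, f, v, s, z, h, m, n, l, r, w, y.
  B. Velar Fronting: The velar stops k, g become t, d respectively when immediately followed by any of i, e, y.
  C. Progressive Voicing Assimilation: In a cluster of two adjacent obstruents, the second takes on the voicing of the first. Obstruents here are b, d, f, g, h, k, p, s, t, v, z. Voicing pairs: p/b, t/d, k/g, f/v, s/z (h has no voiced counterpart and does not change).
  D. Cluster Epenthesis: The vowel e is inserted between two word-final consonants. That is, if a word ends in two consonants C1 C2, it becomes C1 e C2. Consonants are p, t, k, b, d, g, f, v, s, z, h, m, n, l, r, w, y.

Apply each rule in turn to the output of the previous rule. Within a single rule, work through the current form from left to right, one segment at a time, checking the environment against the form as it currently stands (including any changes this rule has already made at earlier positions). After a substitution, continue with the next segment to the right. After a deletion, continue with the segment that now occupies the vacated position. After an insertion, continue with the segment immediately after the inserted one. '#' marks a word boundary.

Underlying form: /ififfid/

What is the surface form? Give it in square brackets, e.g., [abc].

[ifffet]

A Syncope: [ififfid] → [ifffd]
B Velar Fronting: no change — [ifffd]
C Progressive Voicing Assimilation: [ifffd] → [iffft]
D Cluster Epenthesis: [iffft] → [ifffet]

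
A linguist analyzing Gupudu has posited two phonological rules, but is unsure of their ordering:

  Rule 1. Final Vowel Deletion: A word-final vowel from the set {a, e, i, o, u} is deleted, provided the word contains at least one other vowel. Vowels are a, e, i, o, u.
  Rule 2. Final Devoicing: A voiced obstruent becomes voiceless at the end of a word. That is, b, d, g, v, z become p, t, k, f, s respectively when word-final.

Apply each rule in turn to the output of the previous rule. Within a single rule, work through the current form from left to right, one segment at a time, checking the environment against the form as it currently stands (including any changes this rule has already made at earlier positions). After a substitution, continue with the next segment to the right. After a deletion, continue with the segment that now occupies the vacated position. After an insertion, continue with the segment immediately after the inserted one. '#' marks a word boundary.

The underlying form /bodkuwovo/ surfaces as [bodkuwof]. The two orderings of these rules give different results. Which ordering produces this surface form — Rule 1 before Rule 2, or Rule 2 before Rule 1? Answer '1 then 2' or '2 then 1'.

Order 1 then 2:
  1 Final Vowel Deletion: [bodkuwovo] → [bodkuwov]
  2 Final Devoicing: [bodkuwov] → [bodkuwof]
  result: [bodkuwof]
Order 2 then 1:
  2 Final Devoicing: no change — [bodkuwovo]
  1 Final Vowel Deletion: [bodkuwovo] → [bodkuwov]
  result: [bodkuwov]

1 then 2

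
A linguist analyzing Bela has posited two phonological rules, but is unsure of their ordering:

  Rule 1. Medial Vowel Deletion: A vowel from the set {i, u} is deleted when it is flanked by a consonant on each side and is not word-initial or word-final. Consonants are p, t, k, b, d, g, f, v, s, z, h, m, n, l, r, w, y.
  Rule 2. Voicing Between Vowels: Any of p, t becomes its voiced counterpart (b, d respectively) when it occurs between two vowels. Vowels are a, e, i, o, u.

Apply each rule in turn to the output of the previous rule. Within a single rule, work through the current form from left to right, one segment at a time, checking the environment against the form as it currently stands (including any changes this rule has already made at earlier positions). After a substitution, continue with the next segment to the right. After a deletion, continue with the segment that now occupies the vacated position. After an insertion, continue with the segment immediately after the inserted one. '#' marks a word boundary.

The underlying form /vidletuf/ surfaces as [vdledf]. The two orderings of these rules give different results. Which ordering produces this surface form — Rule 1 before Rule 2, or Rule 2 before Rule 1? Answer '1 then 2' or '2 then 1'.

2 then 1

Order 1 then 2:
  1 Medial Vowel Deletion: [vidletuf] → [vdletf]
  2 Voicing Between Vowels: no change — [vdletf]
  result: [vdletf]
Order 2 then 1:
  2 Voicing Between Vowels: [vidletuf] → [vidleduf]
  1 Medial Vowel Deletion: [vidleduf] → [vdledf]
  result: [vdledf]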